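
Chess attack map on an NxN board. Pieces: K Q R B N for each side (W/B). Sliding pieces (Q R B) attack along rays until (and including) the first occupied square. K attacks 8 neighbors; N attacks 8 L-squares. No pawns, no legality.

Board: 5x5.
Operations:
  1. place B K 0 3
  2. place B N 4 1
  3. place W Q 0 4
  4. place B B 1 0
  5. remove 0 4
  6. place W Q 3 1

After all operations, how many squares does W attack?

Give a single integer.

Answer: 14

Derivation:
Op 1: place BK@(0,3)
Op 2: place BN@(4,1)
Op 3: place WQ@(0,4)
Op 4: place BB@(1,0)
Op 5: remove (0,4)
Op 6: place WQ@(3,1)
Per-piece attacks for W:
  WQ@(3,1): attacks (3,2) (3,3) (3,4) (3,0) (4,1) (2,1) (1,1) (0,1) (4,2) (4,0) (2,2) (1,3) (0,4) (2,0) [ray(1,0) blocked at (4,1)]
Union (14 distinct): (0,1) (0,4) (1,1) (1,3) (2,0) (2,1) (2,2) (3,0) (3,2) (3,3) (3,4) (4,0) (4,1) (4,2)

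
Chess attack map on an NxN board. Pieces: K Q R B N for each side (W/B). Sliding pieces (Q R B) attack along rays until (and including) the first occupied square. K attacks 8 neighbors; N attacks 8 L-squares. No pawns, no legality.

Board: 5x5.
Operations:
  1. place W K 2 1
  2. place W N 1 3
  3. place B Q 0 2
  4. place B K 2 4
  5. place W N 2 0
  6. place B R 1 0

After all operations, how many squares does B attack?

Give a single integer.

Answer: 15

Derivation:
Op 1: place WK@(2,1)
Op 2: place WN@(1,3)
Op 3: place BQ@(0,2)
Op 4: place BK@(2,4)
Op 5: place WN@(2,0)
Op 6: place BR@(1,0)
Per-piece attacks for B:
  BQ@(0,2): attacks (0,3) (0,4) (0,1) (0,0) (1,2) (2,2) (3,2) (4,2) (1,3) (1,1) (2,0) [ray(1,1) blocked at (1,3); ray(1,-1) blocked at (2,0)]
  BR@(1,0): attacks (1,1) (1,2) (1,3) (2,0) (0,0) [ray(0,1) blocked at (1,3); ray(1,0) blocked at (2,0)]
  BK@(2,4): attacks (2,3) (3,4) (1,4) (3,3) (1,3)
Union (15 distinct): (0,0) (0,1) (0,3) (0,4) (1,1) (1,2) (1,3) (1,4) (2,0) (2,2) (2,3) (3,2) (3,3) (3,4) (4,2)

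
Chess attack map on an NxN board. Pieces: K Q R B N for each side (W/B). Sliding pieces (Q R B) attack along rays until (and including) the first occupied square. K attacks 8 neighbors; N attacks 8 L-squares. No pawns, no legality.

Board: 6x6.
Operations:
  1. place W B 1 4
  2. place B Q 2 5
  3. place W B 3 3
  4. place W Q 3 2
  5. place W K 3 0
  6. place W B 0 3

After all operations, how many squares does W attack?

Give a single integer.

Answer: 29

Derivation:
Op 1: place WB@(1,4)
Op 2: place BQ@(2,5)
Op 3: place WB@(3,3)
Op 4: place WQ@(3,2)
Op 5: place WK@(3,0)
Op 6: place WB@(0,3)
Per-piece attacks for W:
  WB@(0,3): attacks (1,4) (1,2) (2,1) (3,0) [ray(1,1) blocked at (1,4); ray(1,-1) blocked at (3,0)]
  WB@(1,4): attacks (2,5) (2,3) (3,2) (0,5) (0,3) [ray(1,1) blocked at (2,5); ray(1,-1) blocked at (3,2); ray(-1,-1) blocked at (0,3)]
  WK@(3,0): attacks (3,1) (4,0) (2,0) (4,1) (2,1)
  WQ@(3,2): attacks (3,3) (3,1) (3,0) (4,2) (5,2) (2,2) (1,2) (0,2) (4,3) (5,4) (4,1) (5,0) (2,3) (1,4) (2,1) (1,0) [ray(0,1) blocked at (3,3); ray(0,-1) blocked at (3,0); ray(-1,1) blocked at (1,4)]
  WB@(3,3): attacks (4,4) (5,5) (4,2) (5,1) (2,4) (1,5) (2,2) (1,1) (0,0)
Union (29 distinct): (0,0) (0,2) (0,3) (0,5) (1,0) (1,1) (1,2) (1,4) (1,5) (2,0) (2,1) (2,2) (2,3) (2,4) (2,5) (3,0) (3,1) (3,2) (3,3) (4,0) (4,1) (4,2) (4,3) (4,4) (5,0) (5,1) (5,2) (5,4) (5,5)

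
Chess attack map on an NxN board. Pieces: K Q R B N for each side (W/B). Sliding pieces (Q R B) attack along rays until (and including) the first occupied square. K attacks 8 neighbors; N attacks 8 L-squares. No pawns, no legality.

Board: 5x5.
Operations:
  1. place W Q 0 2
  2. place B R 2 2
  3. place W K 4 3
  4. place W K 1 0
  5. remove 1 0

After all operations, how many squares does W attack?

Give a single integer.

Op 1: place WQ@(0,2)
Op 2: place BR@(2,2)
Op 3: place WK@(4,3)
Op 4: place WK@(1,0)
Op 5: remove (1,0)
Per-piece attacks for W:
  WQ@(0,2): attacks (0,3) (0,4) (0,1) (0,0) (1,2) (2,2) (1,3) (2,4) (1,1) (2,0) [ray(1,0) blocked at (2,2)]
  WK@(4,3): attacks (4,4) (4,2) (3,3) (3,4) (3,2)
Union (15 distinct): (0,0) (0,1) (0,3) (0,4) (1,1) (1,2) (1,3) (2,0) (2,2) (2,4) (3,2) (3,3) (3,4) (4,2) (4,4)

Answer: 15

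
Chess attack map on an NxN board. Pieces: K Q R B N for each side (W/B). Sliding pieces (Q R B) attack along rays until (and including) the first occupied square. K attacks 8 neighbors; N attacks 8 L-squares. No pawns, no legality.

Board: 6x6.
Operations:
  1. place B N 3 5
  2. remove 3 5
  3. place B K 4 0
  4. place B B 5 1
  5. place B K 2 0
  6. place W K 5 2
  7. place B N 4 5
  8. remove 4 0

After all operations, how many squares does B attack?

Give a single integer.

Op 1: place BN@(3,5)
Op 2: remove (3,5)
Op 3: place BK@(4,0)
Op 4: place BB@(5,1)
Op 5: place BK@(2,0)
Op 6: place WK@(5,2)
Op 7: place BN@(4,5)
Op 8: remove (4,0)
Per-piece attacks for B:
  BK@(2,0): attacks (2,1) (3,0) (1,0) (3,1) (1,1)
  BN@(4,5): attacks (5,3) (3,3) (2,4)
  BB@(5,1): attacks (4,2) (3,3) (2,4) (1,5) (4,0)
Union (11 distinct): (1,0) (1,1) (1,5) (2,1) (2,4) (3,0) (3,1) (3,3) (4,0) (4,2) (5,3)

Answer: 11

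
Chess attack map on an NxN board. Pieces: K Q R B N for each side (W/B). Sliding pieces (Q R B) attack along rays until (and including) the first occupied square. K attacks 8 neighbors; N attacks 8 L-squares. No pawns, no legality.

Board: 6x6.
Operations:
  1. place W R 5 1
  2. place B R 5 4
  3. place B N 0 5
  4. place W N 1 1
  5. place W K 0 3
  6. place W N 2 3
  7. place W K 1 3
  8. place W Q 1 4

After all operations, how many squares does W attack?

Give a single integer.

Op 1: place WR@(5,1)
Op 2: place BR@(5,4)
Op 3: place BN@(0,5)
Op 4: place WN@(1,1)
Op 5: place WK@(0,3)
Op 6: place WN@(2,3)
Op 7: place WK@(1,3)
Op 8: place WQ@(1,4)
Per-piece attacks for W:
  WK@(0,3): attacks (0,4) (0,2) (1,3) (1,4) (1,2)
  WN@(1,1): attacks (2,3) (3,2) (0,3) (3,0)
  WK@(1,3): attacks (1,4) (1,2) (2,3) (0,3) (2,4) (2,2) (0,4) (0,2)
  WQ@(1,4): attacks (1,5) (1,3) (2,4) (3,4) (4,4) (5,4) (0,4) (2,5) (2,3) (0,5) (0,3) [ray(0,-1) blocked at (1,3); ray(1,0) blocked at (5,4); ray(1,-1) blocked at (2,3); ray(-1,1) blocked at (0,5); ray(-1,-1) blocked at (0,3)]
  WN@(2,3): attacks (3,5) (4,4) (1,5) (0,4) (3,1) (4,2) (1,1) (0,2)
  WR@(5,1): attacks (5,2) (5,3) (5,4) (5,0) (4,1) (3,1) (2,1) (1,1) [ray(0,1) blocked at (5,4); ray(-1,0) blocked at (1,1)]
Union (26 distinct): (0,2) (0,3) (0,4) (0,5) (1,1) (1,2) (1,3) (1,4) (1,5) (2,1) (2,2) (2,3) (2,4) (2,5) (3,0) (3,1) (3,2) (3,4) (3,5) (4,1) (4,2) (4,4) (5,0) (5,2) (5,3) (5,4)

Answer: 26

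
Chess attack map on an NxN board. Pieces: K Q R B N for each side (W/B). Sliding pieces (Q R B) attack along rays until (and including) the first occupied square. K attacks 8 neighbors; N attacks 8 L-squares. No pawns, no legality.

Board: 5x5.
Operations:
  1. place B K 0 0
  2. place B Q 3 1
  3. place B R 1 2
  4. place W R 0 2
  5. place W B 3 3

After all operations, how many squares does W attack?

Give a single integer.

Op 1: place BK@(0,0)
Op 2: place BQ@(3,1)
Op 3: place BR@(1,2)
Op 4: place WR@(0,2)
Op 5: place WB@(3,3)
Per-piece attacks for W:
  WR@(0,2): attacks (0,3) (0,4) (0,1) (0,0) (1,2) [ray(0,-1) blocked at (0,0); ray(1,0) blocked at (1,2)]
  WB@(3,3): attacks (4,4) (4,2) (2,4) (2,2) (1,1) (0,0) [ray(-1,-1) blocked at (0,0)]
Union (10 distinct): (0,0) (0,1) (0,3) (0,4) (1,1) (1,2) (2,2) (2,4) (4,2) (4,4)

Answer: 10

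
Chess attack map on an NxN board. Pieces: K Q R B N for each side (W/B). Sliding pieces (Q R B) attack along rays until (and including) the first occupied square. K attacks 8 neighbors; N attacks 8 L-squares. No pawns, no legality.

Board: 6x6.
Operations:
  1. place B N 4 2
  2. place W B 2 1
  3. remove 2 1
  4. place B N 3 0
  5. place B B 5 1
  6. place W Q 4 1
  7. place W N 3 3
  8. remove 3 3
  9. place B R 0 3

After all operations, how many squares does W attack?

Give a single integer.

Answer: 14

Derivation:
Op 1: place BN@(4,2)
Op 2: place WB@(2,1)
Op 3: remove (2,1)
Op 4: place BN@(3,0)
Op 5: place BB@(5,1)
Op 6: place WQ@(4,1)
Op 7: place WN@(3,3)
Op 8: remove (3,3)
Op 9: place BR@(0,3)
Per-piece attacks for W:
  WQ@(4,1): attacks (4,2) (4,0) (5,1) (3,1) (2,1) (1,1) (0,1) (5,2) (5,0) (3,2) (2,3) (1,4) (0,5) (3,0) [ray(0,1) blocked at (4,2); ray(1,0) blocked at (5,1); ray(-1,-1) blocked at (3,0)]
Union (14 distinct): (0,1) (0,5) (1,1) (1,4) (2,1) (2,3) (3,0) (3,1) (3,2) (4,0) (4,2) (5,0) (5,1) (5,2)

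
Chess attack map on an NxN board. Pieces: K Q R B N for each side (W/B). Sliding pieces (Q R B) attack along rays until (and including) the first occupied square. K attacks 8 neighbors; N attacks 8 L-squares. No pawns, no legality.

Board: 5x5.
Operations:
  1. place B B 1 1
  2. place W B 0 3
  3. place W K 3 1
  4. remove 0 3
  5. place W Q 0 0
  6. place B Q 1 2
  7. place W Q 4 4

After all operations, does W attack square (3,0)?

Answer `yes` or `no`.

Op 1: place BB@(1,1)
Op 2: place WB@(0,3)
Op 3: place WK@(3,1)
Op 4: remove (0,3)
Op 5: place WQ@(0,0)
Op 6: place BQ@(1,2)
Op 7: place WQ@(4,4)
Per-piece attacks for W:
  WQ@(0,0): attacks (0,1) (0,2) (0,3) (0,4) (1,0) (2,0) (3,0) (4,0) (1,1) [ray(1,1) blocked at (1,1)]
  WK@(3,1): attacks (3,2) (3,0) (4,1) (2,1) (4,2) (4,0) (2,2) (2,0)
  WQ@(4,4): attacks (4,3) (4,2) (4,1) (4,0) (3,4) (2,4) (1,4) (0,4) (3,3) (2,2) (1,1) [ray(-1,-1) blocked at (1,1)]
W attacks (3,0): yes

Answer: yes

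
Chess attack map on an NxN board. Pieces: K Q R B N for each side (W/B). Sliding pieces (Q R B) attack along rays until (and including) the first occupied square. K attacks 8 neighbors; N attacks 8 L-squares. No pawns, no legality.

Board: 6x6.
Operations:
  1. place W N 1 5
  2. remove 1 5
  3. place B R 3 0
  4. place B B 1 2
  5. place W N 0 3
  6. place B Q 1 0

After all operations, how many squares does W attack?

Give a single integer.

Answer: 4

Derivation:
Op 1: place WN@(1,5)
Op 2: remove (1,5)
Op 3: place BR@(3,0)
Op 4: place BB@(1,2)
Op 5: place WN@(0,3)
Op 6: place BQ@(1,0)
Per-piece attacks for W:
  WN@(0,3): attacks (1,5) (2,4) (1,1) (2,2)
Union (4 distinct): (1,1) (1,5) (2,2) (2,4)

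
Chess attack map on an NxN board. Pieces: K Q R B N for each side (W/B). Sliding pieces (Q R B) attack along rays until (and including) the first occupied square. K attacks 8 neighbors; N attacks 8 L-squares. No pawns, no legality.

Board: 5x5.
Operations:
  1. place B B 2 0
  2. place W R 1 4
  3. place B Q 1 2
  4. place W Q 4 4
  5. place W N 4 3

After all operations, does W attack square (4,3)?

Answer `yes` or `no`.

Answer: yes

Derivation:
Op 1: place BB@(2,0)
Op 2: place WR@(1,4)
Op 3: place BQ@(1,2)
Op 4: place WQ@(4,4)
Op 5: place WN@(4,3)
Per-piece attacks for W:
  WR@(1,4): attacks (1,3) (1,2) (2,4) (3,4) (4,4) (0,4) [ray(0,-1) blocked at (1,2); ray(1,0) blocked at (4,4)]
  WN@(4,3): attacks (2,4) (3,1) (2,2)
  WQ@(4,4): attacks (4,3) (3,4) (2,4) (1,4) (3,3) (2,2) (1,1) (0,0) [ray(0,-1) blocked at (4,3); ray(-1,0) blocked at (1,4)]
W attacks (4,3): yes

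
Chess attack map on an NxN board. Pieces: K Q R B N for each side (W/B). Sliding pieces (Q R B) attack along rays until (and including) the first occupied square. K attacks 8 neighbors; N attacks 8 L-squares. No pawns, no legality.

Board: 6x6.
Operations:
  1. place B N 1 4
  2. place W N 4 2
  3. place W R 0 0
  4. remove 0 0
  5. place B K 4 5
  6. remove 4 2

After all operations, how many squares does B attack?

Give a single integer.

Op 1: place BN@(1,4)
Op 2: place WN@(4,2)
Op 3: place WR@(0,0)
Op 4: remove (0,0)
Op 5: place BK@(4,5)
Op 6: remove (4,2)
Per-piece attacks for B:
  BN@(1,4): attacks (3,5) (2,2) (3,3) (0,2)
  BK@(4,5): attacks (4,4) (5,5) (3,5) (5,4) (3,4)
Union (8 distinct): (0,2) (2,2) (3,3) (3,4) (3,5) (4,4) (5,4) (5,5)

Answer: 8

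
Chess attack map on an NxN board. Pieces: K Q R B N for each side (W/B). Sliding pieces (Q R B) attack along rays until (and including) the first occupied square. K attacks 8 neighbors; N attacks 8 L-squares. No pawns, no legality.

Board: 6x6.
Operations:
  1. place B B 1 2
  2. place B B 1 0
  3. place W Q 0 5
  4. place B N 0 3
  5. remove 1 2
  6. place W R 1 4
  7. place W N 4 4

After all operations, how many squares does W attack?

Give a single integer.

Op 1: place BB@(1,2)
Op 2: place BB@(1,0)
Op 3: place WQ@(0,5)
Op 4: place BN@(0,3)
Op 5: remove (1,2)
Op 6: place WR@(1,4)
Op 7: place WN@(4,4)
Per-piece attacks for W:
  WQ@(0,5): attacks (0,4) (0,3) (1,5) (2,5) (3,5) (4,5) (5,5) (1,4) [ray(0,-1) blocked at (0,3); ray(1,-1) blocked at (1,4)]
  WR@(1,4): attacks (1,5) (1,3) (1,2) (1,1) (1,0) (2,4) (3,4) (4,4) (0,4) [ray(0,-1) blocked at (1,0); ray(1,0) blocked at (4,4)]
  WN@(4,4): attacks (2,5) (5,2) (3,2) (2,3)
Union (18 distinct): (0,3) (0,4) (1,0) (1,1) (1,2) (1,3) (1,4) (1,5) (2,3) (2,4) (2,5) (3,2) (3,4) (3,5) (4,4) (4,5) (5,2) (5,5)

Answer: 18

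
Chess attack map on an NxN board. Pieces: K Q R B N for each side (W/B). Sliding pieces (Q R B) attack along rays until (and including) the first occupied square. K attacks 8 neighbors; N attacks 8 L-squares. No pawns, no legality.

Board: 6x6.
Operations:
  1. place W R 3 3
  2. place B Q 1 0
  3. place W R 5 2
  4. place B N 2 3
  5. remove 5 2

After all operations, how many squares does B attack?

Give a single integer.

Op 1: place WR@(3,3)
Op 2: place BQ@(1,0)
Op 3: place WR@(5,2)
Op 4: place BN@(2,3)
Op 5: remove (5,2)
Per-piece attacks for B:
  BQ@(1,0): attacks (1,1) (1,2) (1,3) (1,4) (1,5) (2,0) (3,0) (4,0) (5,0) (0,0) (2,1) (3,2) (4,3) (5,4) (0,1)
  BN@(2,3): attacks (3,5) (4,4) (1,5) (0,4) (3,1) (4,2) (1,1) (0,2)
Union (21 distinct): (0,0) (0,1) (0,2) (0,4) (1,1) (1,2) (1,3) (1,4) (1,5) (2,0) (2,1) (3,0) (3,1) (3,2) (3,5) (4,0) (4,2) (4,3) (4,4) (5,0) (5,4)

Answer: 21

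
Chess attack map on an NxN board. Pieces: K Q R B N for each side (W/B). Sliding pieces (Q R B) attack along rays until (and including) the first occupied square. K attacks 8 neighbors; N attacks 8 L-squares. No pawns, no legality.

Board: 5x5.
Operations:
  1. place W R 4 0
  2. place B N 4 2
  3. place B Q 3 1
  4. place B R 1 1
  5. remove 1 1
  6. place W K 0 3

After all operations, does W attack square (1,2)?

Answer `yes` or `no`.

Op 1: place WR@(4,0)
Op 2: place BN@(4,2)
Op 3: place BQ@(3,1)
Op 4: place BR@(1,1)
Op 5: remove (1,1)
Op 6: place WK@(0,3)
Per-piece attacks for W:
  WK@(0,3): attacks (0,4) (0,2) (1,3) (1,4) (1,2)
  WR@(4,0): attacks (4,1) (4,2) (3,0) (2,0) (1,0) (0,0) [ray(0,1) blocked at (4,2)]
W attacks (1,2): yes

Answer: yes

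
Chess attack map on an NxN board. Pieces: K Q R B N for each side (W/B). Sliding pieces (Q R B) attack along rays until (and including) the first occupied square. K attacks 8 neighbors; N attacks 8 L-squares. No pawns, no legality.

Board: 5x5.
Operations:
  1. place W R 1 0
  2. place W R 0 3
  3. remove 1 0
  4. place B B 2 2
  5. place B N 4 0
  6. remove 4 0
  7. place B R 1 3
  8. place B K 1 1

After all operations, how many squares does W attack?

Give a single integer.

Answer: 5

Derivation:
Op 1: place WR@(1,0)
Op 2: place WR@(0,3)
Op 3: remove (1,0)
Op 4: place BB@(2,2)
Op 5: place BN@(4,0)
Op 6: remove (4,0)
Op 7: place BR@(1,3)
Op 8: place BK@(1,1)
Per-piece attacks for W:
  WR@(0,3): attacks (0,4) (0,2) (0,1) (0,0) (1,3) [ray(1,0) blocked at (1,3)]
Union (5 distinct): (0,0) (0,1) (0,2) (0,4) (1,3)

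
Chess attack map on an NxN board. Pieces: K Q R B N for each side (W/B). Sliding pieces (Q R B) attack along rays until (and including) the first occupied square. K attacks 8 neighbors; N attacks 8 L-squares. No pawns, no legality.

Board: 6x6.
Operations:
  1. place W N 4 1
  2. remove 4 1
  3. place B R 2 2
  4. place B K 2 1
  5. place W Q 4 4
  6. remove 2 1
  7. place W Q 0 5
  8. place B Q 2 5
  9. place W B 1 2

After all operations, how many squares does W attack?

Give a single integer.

Op 1: place WN@(4,1)
Op 2: remove (4,1)
Op 3: place BR@(2,2)
Op 4: place BK@(2,1)
Op 5: place WQ@(4,4)
Op 6: remove (2,1)
Op 7: place WQ@(0,5)
Op 8: place BQ@(2,5)
Op 9: place WB@(1,2)
Per-piece attacks for W:
  WQ@(0,5): attacks (0,4) (0,3) (0,2) (0,1) (0,0) (1,5) (2,5) (1,4) (2,3) (3,2) (4,1) (5,0) [ray(1,0) blocked at (2,5)]
  WB@(1,2): attacks (2,3) (3,4) (4,5) (2,1) (3,0) (0,3) (0,1)
  WQ@(4,4): attacks (4,5) (4,3) (4,2) (4,1) (4,0) (5,4) (3,4) (2,4) (1,4) (0,4) (5,5) (5,3) (3,5) (3,3) (2,2) [ray(-1,-1) blocked at (2,2)]
Union (26 distinct): (0,0) (0,1) (0,2) (0,3) (0,4) (1,4) (1,5) (2,1) (2,2) (2,3) (2,4) (2,5) (3,0) (3,2) (3,3) (3,4) (3,5) (4,0) (4,1) (4,2) (4,3) (4,5) (5,0) (5,3) (5,4) (5,5)

Answer: 26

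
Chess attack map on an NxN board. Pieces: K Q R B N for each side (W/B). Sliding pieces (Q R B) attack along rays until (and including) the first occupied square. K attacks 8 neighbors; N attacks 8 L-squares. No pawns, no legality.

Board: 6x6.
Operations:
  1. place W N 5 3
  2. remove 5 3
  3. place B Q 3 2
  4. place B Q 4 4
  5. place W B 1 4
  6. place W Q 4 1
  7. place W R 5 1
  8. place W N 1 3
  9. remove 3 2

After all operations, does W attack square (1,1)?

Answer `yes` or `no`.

Answer: yes

Derivation:
Op 1: place WN@(5,3)
Op 2: remove (5,3)
Op 3: place BQ@(3,2)
Op 4: place BQ@(4,4)
Op 5: place WB@(1,4)
Op 6: place WQ@(4,1)
Op 7: place WR@(5,1)
Op 8: place WN@(1,3)
Op 9: remove (3,2)
Per-piece attacks for W:
  WN@(1,3): attacks (2,5) (3,4) (0,5) (2,1) (3,2) (0,1)
  WB@(1,4): attacks (2,5) (2,3) (3,2) (4,1) (0,5) (0,3) [ray(1,-1) blocked at (4,1)]
  WQ@(4,1): attacks (4,2) (4,3) (4,4) (4,0) (5,1) (3,1) (2,1) (1,1) (0,1) (5,2) (5,0) (3,2) (2,3) (1,4) (3,0) [ray(0,1) blocked at (4,4); ray(1,0) blocked at (5,1); ray(-1,1) blocked at (1,4)]
  WR@(5,1): attacks (5,2) (5,3) (5,4) (5,5) (5,0) (4,1) [ray(-1,0) blocked at (4,1)]
W attacks (1,1): yes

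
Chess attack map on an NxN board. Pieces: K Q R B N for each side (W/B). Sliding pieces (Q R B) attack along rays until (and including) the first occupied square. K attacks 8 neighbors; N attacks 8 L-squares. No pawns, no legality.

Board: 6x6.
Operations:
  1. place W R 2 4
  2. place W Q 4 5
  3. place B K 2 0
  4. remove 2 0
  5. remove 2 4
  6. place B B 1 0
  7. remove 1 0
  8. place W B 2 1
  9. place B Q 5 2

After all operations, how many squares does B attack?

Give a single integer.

Answer: 15

Derivation:
Op 1: place WR@(2,4)
Op 2: place WQ@(4,5)
Op 3: place BK@(2,0)
Op 4: remove (2,0)
Op 5: remove (2,4)
Op 6: place BB@(1,0)
Op 7: remove (1,0)
Op 8: place WB@(2,1)
Op 9: place BQ@(5,2)
Per-piece attacks for B:
  BQ@(5,2): attacks (5,3) (5,4) (5,5) (5,1) (5,0) (4,2) (3,2) (2,2) (1,2) (0,2) (4,3) (3,4) (2,5) (4,1) (3,0)
Union (15 distinct): (0,2) (1,2) (2,2) (2,5) (3,0) (3,2) (3,4) (4,1) (4,2) (4,3) (5,0) (5,1) (5,3) (5,4) (5,5)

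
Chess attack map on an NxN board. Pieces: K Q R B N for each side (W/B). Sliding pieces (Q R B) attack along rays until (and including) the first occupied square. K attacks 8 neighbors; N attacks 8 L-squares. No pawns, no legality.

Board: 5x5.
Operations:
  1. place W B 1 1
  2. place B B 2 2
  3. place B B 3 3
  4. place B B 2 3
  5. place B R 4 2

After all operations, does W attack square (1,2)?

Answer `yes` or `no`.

Op 1: place WB@(1,1)
Op 2: place BB@(2,2)
Op 3: place BB@(3,3)
Op 4: place BB@(2,3)
Op 5: place BR@(4,2)
Per-piece attacks for W:
  WB@(1,1): attacks (2,2) (2,0) (0,2) (0,0) [ray(1,1) blocked at (2,2)]
W attacks (1,2): no

Answer: no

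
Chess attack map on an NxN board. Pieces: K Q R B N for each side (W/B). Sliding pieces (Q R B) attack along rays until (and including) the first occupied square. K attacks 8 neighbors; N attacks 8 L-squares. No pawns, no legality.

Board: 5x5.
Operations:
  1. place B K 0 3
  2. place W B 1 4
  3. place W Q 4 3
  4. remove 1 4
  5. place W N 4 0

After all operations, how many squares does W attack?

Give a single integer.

Op 1: place BK@(0,3)
Op 2: place WB@(1,4)
Op 3: place WQ@(4,3)
Op 4: remove (1,4)
Op 5: place WN@(4,0)
Per-piece attacks for W:
  WN@(4,0): attacks (3,2) (2,1)
  WQ@(4,3): attacks (4,4) (4,2) (4,1) (4,0) (3,3) (2,3) (1,3) (0,3) (3,4) (3,2) (2,1) (1,0) [ray(0,-1) blocked at (4,0); ray(-1,0) blocked at (0,3)]
Union (12 distinct): (0,3) (1,0) (1,3) (2,1) (2,3) (3,2) (3,3) (3,4) (4,0) (4,1) (4,2) (4,4)

Answer: 12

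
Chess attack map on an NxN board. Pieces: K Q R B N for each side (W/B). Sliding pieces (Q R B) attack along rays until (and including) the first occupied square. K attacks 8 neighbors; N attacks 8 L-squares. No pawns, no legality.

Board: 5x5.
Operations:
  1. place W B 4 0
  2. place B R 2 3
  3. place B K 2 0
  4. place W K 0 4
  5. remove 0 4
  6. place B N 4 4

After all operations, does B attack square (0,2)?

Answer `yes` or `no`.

Answer: no

Derivation:
Op 1: place WB@(4,0)
Op 2: place BR@(2,3)
Op 3: place BK@(2,0)
Op 4: place WK@(0,4)
Op 5: remove (0,4)
Op 6: place BN@(4,4)
Per-piece attacks for B:
  BK@(2,0): attacks (2,1) (3,0) (1,0) (3,1) (1,1)
  BR@(2,3): attacks (2,4) (2,2) (2,1) (2,0) (3,3) (4,3) (1,3) (0,3) [ray(0,-1) blocked at (2,0)]
  BN@(4,4): attacks (3,2) (2,3)
B attacks (0,2): no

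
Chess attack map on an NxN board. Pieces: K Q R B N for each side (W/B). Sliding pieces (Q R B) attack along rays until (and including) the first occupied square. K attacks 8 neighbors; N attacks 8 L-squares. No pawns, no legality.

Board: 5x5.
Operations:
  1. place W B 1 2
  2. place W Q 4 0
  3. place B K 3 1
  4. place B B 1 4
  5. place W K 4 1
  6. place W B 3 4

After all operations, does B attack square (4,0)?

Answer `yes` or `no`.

Answer: yes

Derivation:
Op 1: place WB@(1,2)
Op 2: place WQ@(4,0)
Op 3: place BK@(3,1)
Op 4: place BB@(1,4)
Op 5: place WK@(4,1)
Op 6: place WB@(3,4)
Per-piece attacks for B:
  BB@(1,4): attacks (2,3) (3,2) (4,1) (0,3) [ray(1,-1) blocked at (4,1)]
  BK@(3,1): attacks (3,2) (3,0) (4,1) (2,1) (4,2) (4,0) (2,2) (2,0)
B attacks (4,0): yes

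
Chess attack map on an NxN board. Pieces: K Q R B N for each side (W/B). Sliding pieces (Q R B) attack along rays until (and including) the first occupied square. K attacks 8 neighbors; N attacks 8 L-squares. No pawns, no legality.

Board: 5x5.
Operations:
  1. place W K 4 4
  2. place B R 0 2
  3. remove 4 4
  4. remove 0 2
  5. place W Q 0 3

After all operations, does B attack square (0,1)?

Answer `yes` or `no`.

Op 1: place WK@(4,4)
Op 2: place BR@(0,2)
Op 3: remove (4,4)
Op 4: remove (0,2)
Op 5: place WQ@(0,3)
Per-piece attacks for B:
B attacks (0,1): no

Answer: no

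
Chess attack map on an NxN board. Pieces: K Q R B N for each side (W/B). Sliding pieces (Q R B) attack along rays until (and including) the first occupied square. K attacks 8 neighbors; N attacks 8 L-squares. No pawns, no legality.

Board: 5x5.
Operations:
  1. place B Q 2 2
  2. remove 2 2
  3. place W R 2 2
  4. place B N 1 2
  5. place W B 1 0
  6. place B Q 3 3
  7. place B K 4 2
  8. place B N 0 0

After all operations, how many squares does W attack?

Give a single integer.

Op 1: place BQ@(2,2)
Op 2: remove (2,2)
Op 3: place WR@(2,2)
Op 4: place BN@(1,2)
Op 5: place WB@(1,0)
Op 6: place BQ@(3,3)
Op 7: place BK@(4,2)
Op 8: place BN@(0,0)
Per-piece attacks for W:
  WB@(1,0): attacks (2,1) (3,2) (4,3) (0,1)
  WR@(2,2): attacks (2,3) (2,4) (2,1) (2,0) (3,2) (4,2) (1,2) [ray(1,0) blocked at (4,2); ray(-1,0) blocked at (1,2)]
Union (9 distinct): (0,1) (1,2) (2,0) (2,1) (2,3) (2,4) (3,2) (4,2) (4,3)

Answer: 9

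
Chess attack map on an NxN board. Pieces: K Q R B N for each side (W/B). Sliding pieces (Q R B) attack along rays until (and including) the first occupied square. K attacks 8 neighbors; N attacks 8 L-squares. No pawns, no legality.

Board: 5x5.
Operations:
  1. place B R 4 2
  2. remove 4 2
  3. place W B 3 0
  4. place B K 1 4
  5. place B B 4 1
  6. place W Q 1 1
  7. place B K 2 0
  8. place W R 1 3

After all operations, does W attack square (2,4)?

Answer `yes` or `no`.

Op 1: place BR@(4,2)
Op 2: remove (4,2)
Op 3: place WB@(3,0)
Op 4: place BK@(1,4)
Op 5: place BB@(4,1)
Op 6: place WQ@(1,1)
Op 7: place BK@(2,0)
Op 8: place WR@(1,3)
Per-piece attacks for W:
  WQ@(1,1): attacks (1,2) (1,3) (1,0) (2,1) (3,1) (4,1) (0,1) (2,2) (3,3) (4,4) (2,0) (0,2) (0,0) [ray(0,1) blocked at (1,3); ray(1,0) blocked at (4,1); ray(1,-1) blocked at (2,0)]
  WR@(1,3): attacks (1,4) (1,2) (1,1) (2,3) (3,3) (4,3) (0,3) [ray(0,1) blocked at (1,4); ray(0,-1) blocked at (1,1)]
  WB@(3,0): attacks (4,1) (2,1) (1,2) (0,3) [ray(1,1) blocked at (4,1)]
W attacks (2,4): no

Answer: no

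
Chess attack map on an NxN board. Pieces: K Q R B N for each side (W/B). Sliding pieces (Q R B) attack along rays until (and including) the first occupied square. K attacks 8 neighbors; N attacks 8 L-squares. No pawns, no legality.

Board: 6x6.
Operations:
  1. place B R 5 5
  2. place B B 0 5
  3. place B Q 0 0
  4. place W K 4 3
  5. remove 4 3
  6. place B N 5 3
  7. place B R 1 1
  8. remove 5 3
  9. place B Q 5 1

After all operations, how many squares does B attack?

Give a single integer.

Op 1: place BR@(5,5)
Op 2: place BB@(0,5)
Op 3: place BQ@(0,0)
Op 4: place WK@(4,3)
Op 5: remove (4,3)
Op 6: place BN@(5,3)
Op 7: place BR@(1,1)
Op 8: remove (5,3)
Op 9: place BQ@(5,1)
Per-piece attacks for B:
  BQ@(0,0): attacks (0,1) (0,2) (0,3) (0,4) (0,5) (1,0) (2,0) (3,0) (4,0) (5,0) (1,1) [ray(0,1) blocked at (0,5); ray(1,1) blocked at (1,1)]
  BB@(0,5): attacks (1,4) (2,3) (3,2) (4,1) (5,0)
  BR@(1,1): attacks (1,2) (1,3) (1,4) (1,5) (1,0) (2,1) (3,1) (4,1) (5,1) (0,1) [ray(1,0) blocked at (5,1)]
  BQ@(5,1): attacks (5,2) (5,3) (5,4) (5,5) (5,0) (4,1) (3,1) (2,1) (1,1) (4,2) (3,3) (2,4) (1,5) (4,0) [ray(0,1) blocked at (5,5); ray(-1,0) blocked at (1,1)]
  BR@(5,5): attacks (5,4) (5,3) (5,2) (5,1) (4,5) (3,5) (2,5) (1,5) (0,5) [ray(0,-1) blocked at (5,1); ray(-1,0) blocked at (0,5)]
Union (31 distinct): (0,1) (0,2) (0,3) (0,4) (0,5) (1,0) (1,1) (1,2) (1,3) (1,4) (1,5) (2,0) (2,1) (2,3) (2,4) (2,5) (3,0) (3,1) (3,2) (3,3) (3,5) (4,0) (4,1) (4,2) (4,5) (5,0) (5,1) (5,2) (5,3) (5,4) (5,5)

Answer: 31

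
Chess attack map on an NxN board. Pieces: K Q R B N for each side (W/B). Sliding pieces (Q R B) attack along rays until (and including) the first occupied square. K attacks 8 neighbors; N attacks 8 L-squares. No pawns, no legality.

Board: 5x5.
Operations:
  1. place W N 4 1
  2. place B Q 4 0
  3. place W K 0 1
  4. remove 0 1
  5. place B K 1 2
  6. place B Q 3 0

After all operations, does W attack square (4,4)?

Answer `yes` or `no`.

Op 1: place WN@(4,1)
Op 2: place BQ@(4,0)
Op 3: place WK@(0,1)
Op 4: remove (0,1)
Op 5: place BK@(1,2)
Op 6: place BQ@(3,0)
Per-piece attacks for W:
  WN@(4,1): attacks (3,3) (2,2) (2,0)
W attacks (4,4): no

Answer: no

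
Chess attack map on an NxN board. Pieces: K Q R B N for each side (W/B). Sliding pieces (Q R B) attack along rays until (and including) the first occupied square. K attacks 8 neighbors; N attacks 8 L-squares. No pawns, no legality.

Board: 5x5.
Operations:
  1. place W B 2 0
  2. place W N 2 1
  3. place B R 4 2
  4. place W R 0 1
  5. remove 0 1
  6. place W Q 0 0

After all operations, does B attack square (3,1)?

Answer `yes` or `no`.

Answer: no

Derivation:
Op 1: place WB@(2,0)
Op 2: place WN@(2,1)
Op 3: place BR@(4,2)
Op 4: place WR@(0,1)
Op 5: remove (0,1)
Op 6: place WQ@(0,0)
Per-piece attacks for B:
  BR@(4,2): attacks (4,3) (4,4) (4,1) (4,0) (3,2) (2,2) (1,2) (0,2)
B attacks (3,1): no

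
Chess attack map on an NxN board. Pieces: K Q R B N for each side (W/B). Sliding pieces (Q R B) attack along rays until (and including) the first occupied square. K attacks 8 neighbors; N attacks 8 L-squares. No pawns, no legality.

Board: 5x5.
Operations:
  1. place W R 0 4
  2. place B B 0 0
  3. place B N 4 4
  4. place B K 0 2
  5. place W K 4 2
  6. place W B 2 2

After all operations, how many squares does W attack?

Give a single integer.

Op 1: place WR@(0,4)
Op 2: place BB@(0,0)
Op 3: place BN@(4,4)
Op 4: place BK@(0,2)
Op 5: place WK@(4,2)
Op 6: place WB@(2,2)
Per-piece attacks for W:
  WR@(0,4): attacks (0,3) (0,2) (1,4) (2,4) (3,4) (4,4) [ray(0,-1) blocked at (0,2); ray(1,0) blocked at (4,4)]
  WB@(2,2): attacks (3,3) (4,4) (3,1) (4,0) (1,3) (0,4) (1,1) (0,0) [ray(1,1) blocked at (4,4); ray(-1,1) blocked at (0,4); ray(-1,-1) blocked at (0,0)]
  WK@(4,2): attacks (4,3) (4,1) (3,2) (3,3) (3,1)
Union (16 distinct): (0,0) (0,2) (0,3) (0,4) (1,1) (1,3) (1,4) (2,4) (3,1) (3,2) (3,3) (3,4) (4,0) (4,1) (4,3) (4,4)

Answer: 16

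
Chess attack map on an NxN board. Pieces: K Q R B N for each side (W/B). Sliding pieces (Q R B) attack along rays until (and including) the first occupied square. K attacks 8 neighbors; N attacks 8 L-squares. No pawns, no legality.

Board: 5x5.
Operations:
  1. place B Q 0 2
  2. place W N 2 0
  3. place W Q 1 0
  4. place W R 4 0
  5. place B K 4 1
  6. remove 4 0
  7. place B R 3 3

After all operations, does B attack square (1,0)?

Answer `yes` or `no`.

Answer: no

Derivation:
Op 1: place BQ@(0,2)
Op 2: place WN@(2,0)
Op 3: place WQ@(1,0)
Op 4: place WR@(4,0)
Op 5: place BK@(4,1)
Op 6: remove (4,0)
Op 7: place BR@(3,3)
Per-piece attacks for B:
  BQ@(0,2): attacks (0,3) (0,4) (0,1) (0,0) (1,2) (2,2) (3,2) (4,2) (1,3) (2,4) (1,1) (2,0) [ray(1,-1) blocked at (2,0)]
  BR@(3,3): attacks (3,4) (3,2) (3,1) (3,0) (4,3) (2,3) (1,3) (0,3)
  BK@(4,1): attacks (4,2) (4,0) (3,1) (3,2) (3,0)
B attacks (1,0): no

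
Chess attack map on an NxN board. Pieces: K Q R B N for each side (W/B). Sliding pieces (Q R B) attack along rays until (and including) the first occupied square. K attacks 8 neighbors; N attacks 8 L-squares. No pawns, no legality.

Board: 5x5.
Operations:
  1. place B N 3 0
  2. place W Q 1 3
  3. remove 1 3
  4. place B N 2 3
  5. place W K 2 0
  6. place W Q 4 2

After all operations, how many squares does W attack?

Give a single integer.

Answer: 16

Derivation:
Op 1: place BN@(3,0)
Op 2: place WQ@(1,3)
Op 3: remove (1,3)
Op 4: place BN@(2,3)
Op 5: place WK@(2,0)
Op 6: place WQ@(4,2)
Per-piece attacks for W:
  WK@(2,0): attacks (2,1) (3,0) (1,0) (3,1) (1,1)
  WQ@(4,2): attacks (4,3) (4,4) (4,1) (4,0) (3,2) (2,2) (1,2) (0,2) (3,3) (2,4) (3,1) (2,0) [ray(-1,-1) blocked at (2,0)]
Union (16 distinct): (0,2) (1,0) (1,1) (1,2) (2,0) (2,1) (2,2) (2,4) (3,0) (3,1) (3,2) (3,3) (4,0) (4,1) (4,3) (4,4)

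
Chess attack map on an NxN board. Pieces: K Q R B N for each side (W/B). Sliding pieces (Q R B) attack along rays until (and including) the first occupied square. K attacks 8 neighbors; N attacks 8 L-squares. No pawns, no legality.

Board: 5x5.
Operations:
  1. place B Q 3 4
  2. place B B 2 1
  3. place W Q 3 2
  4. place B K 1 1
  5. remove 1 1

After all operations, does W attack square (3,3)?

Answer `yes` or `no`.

Answer: yes

Derivation:
Op 1: place BQ@(3,4)
Op 2: place BB@(2,1)
Op 3: place WQ@(3,2)
Op 4: place BK@(1,1)
Op 5: remove (1,1)
Per-piece attacks for W:
  WQ@(3,2): attacks (3,3) (3,4) (3,1) (3,0) (4,2) (2,2) (1,2) (0,2) (4,3) (4,1) (2,3) (1,4) (2,1) [ray(0,1) blocked at (3,4); ray(-1,-1) blocked at (2,1)]
W attacks (3,3): yes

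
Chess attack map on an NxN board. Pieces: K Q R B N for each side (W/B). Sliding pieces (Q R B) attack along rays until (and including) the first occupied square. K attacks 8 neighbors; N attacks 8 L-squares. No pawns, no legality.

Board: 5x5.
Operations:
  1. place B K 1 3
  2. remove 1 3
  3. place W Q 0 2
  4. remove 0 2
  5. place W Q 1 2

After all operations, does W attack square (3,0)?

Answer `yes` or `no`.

Op 1: place BK@(1,3)
Op 2: remove (1,3)
Op 3: place WQ@(0,2)
Op 4: remove (0,2)
Op 5: place WQ@(1,2)
Per-piece attacks for W:
  WQ@(1,2): attacks (1,3) (1,4) (1,1) (1,0) (2,2) (3,2) (4,2) (0,2) (2,3) (3,4) (2,1) (3,0) (0,3) (0,1)
W attacks (3,0): yes

Answer: yes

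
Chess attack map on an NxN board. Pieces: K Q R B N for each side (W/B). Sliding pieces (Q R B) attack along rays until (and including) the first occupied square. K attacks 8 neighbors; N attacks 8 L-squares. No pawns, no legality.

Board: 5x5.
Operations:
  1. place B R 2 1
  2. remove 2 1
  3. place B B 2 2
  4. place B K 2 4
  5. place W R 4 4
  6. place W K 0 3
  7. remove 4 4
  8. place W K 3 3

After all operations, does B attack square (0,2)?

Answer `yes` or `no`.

Op 1: place BR@(2,1)
Op 2: remove (2,1)
Op 3: place BB@(2,2)
Op 4: place BK@(2,4)
Op 5: place WR@(4,4)
Op 6: place WK@(0,3)
Op 7: remove (4,4)
Op 8: place WK@(3,3)
Per-piece attacks for B:
  BB@(2,2): attacks (3,3) (3,1) (4,0) (1,3) (0,4) (1,1) (0,0) [ray(1,1) blocked at (3,3)]
  BK@(2,4): attacks (2,3) (3,4) (1,4) (3,3) (1,3)
B attacks (0,2): no

Answer: no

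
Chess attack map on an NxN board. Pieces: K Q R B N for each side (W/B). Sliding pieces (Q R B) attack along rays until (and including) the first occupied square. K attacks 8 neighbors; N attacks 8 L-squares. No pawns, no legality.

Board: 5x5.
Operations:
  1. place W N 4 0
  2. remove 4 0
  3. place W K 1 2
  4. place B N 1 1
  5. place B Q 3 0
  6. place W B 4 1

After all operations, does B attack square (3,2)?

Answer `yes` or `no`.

Op 1: place WN@(4,0)
Op 2: remove (4,0)
Op 3: place WK@(1,2)
Op 4: place BN@(1,1)
Op 5: place BQ@(3,0)
Op 6: place WB@(4,1)
Per-piece attacks for B:
  BN@(1,1): attacks (2,3) (3,2) (0,3) (3,0)
  BQ@(3,0): attacks (3,1) (3,2) (3,3) (3,4) (4,0) (2,0) (1,0) (0,0) (4,1) (2,1) (1,2) [ray(1,1) blocked at (4,1); ray(-1,1) blocked at (1,2)]
B attacks (3,2): yes

Answer: yes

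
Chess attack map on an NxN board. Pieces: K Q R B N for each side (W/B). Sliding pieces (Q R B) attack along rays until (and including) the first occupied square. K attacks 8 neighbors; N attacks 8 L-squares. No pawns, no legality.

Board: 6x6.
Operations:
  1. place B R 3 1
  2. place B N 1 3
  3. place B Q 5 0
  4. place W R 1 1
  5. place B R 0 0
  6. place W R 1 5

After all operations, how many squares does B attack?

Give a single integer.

Op 1: place BR@(3,1)
Op 2: place BN@(1,3)
Op 3: place BQ@(5,0)
Op 4: place WR@(1,1)
Op 5: place BR@(0,0)
Op 6: place WR@(1,5)
Per-piece attacks for B:
  BR@(0,0): attacks (0,1) (0,2) (0,3) (0,4) (0,5) (1,0) (2,0) (3,0) (4,0) (5,0) [ray(1,0) blocked at (5,0)]
  BN@(1,3): attacks (2,5) (3,4) (0,5) (2,1) (3,2) (0,1)
  BR@(3,1): attacks (3,2) (3,3) (3,4) (3,5) (3,0) (4,1) (5,1) (2,1) (1,1) [ray(-1,0) blocked at (1,1)]
  BQ@(5,0): attacks (5,1) (5,2) (5,3) (5,4) (5,5) (4,0) (3,0) (2,0) (1,0) (0,0) (4,1) (3,2) (2,3) (1,4) (0,5) [ray(-1,0) blocked at (0,0)]
Union (26 distinct): (0,0) (0,1) (0,2) (0,3) (0,4) (0,5) (1,0) (1,1) (1,4) (2,0) (2,1) (2,3) (2,5) (3,0) (3,2) (3,3) (3,4) (3,5) (4,0) (4,1) (5,0) (5,1) (5,2) (5,3) (5,4) (5,5)

Answer: 26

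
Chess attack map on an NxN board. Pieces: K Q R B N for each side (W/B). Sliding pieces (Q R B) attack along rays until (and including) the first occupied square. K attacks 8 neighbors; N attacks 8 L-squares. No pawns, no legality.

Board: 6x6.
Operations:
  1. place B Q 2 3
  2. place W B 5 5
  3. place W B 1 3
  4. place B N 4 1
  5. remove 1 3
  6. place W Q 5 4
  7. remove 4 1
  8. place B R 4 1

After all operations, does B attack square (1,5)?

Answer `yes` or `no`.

Op 1: place BQ@(2,3)
Op 2: place WB@(5,5)
Op 3: place WB@(1,3)
Op 4: place BN@(4,1)
Op 5: remove (1,3)
Op 6: place WQ@(5,4)
Op 7: remove (4,1)
Op 8: place BR@(4,1)
Per-piece attacks for B:
  BQ@(2,3): attacks (2,4) (2,5) (2,2) (2,1) (2,0) (3,3) (4,3) (5,3) (1,3) (0,3) (3,4) (4,5) (3,2) (4,1) (1,4) (0,5) (1,2) (0,1) [ray(1,-1) blocked at (4,1)]
  BR@(4,1): attacks (4,2) (4,3) (4,4) (4,5) (4,0) (5,1) (3,1) (2,1) (1,1) (0,1)
B attacks (1,5): no

Answer: no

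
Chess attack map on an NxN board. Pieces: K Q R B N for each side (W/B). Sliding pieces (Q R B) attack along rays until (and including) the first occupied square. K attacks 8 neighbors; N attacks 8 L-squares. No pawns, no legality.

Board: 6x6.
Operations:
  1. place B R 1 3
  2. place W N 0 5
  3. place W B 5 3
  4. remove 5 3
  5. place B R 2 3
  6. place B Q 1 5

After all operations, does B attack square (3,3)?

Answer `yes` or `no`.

Op 1: place BR@(1,3)
Op 2: place WN@(0,5)
Op 3: place WB@(5,3)
Op 4: remove (5,3)
Op 5: place BR@(2,3)
Op 6: place BQ@(1,5)
Per-piece attacks for B:
  BR@(1,3): attacks (1,4) (1,5) (1,2) (1,1) (1,0) (2,3) (0,3) [ray(0,1) blocked at (1,5); ray(1,0) blocked at (2,3)]
  BQ@(1,5): attacks (1,4) (1,3) (2,5) (3,5) (4,5) (5,5) (0,5) (2,4) (3,3) (4,2) (5,1) (0,4) [ray(0,-1) blocked at (1,3); ray(-1,0) blocked at (0,5)]
  BR@(2,3): attacks (2,4) (2,5) (2,2) (2,1) (2,0) (3,3) (4,3) (5,3) (1,3) [ray(-1,0) blocked at (1,3)]
B attacks (3,3): yes

Answer: yes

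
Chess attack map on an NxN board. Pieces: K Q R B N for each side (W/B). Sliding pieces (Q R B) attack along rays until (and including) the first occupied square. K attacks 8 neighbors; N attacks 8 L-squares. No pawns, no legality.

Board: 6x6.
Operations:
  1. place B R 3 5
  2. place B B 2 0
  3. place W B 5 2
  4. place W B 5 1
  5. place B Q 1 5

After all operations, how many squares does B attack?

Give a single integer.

Answer: 22

Derivation:
Op 1: place BR@(3,5)
Op 2: place BB@(2,0)
Op 3: place WB@(5,2)
Op 4: place WB@(5,1)
Op 5: place BQ@(1,5)
Per-piece attacks for B:
  BQ@(1,5): attacks (1,4) (1,3) (1,2) (1,1) (1,0) (2,5) (3,5) (0,5) (2,4) (3,3) (4,2) (5,1) (0,4) [ray(1,0) blocked at (3,5); ray(1,-1) blocked at (5,1)]
  BB@(2,0): attacks (3,1) (4,2) (5,3) (1,1) (0,2)
  BR@(3,5): attacks (3,4) (3,3) (3,2) (3,1) (3,0) (4,5) (5,5) (2,5) (1,5) [ray(-1,0) blocked at (1,5)]
Union (22 distinct): (0,2) (0,4) (0,5) (1,0) (1,1) (1,2) (1,3) (1,4) (1,5) (2,4) (2,5) (3,0) (3,1) (3,2) (3,3) (3,4) (3,5) (4,2) (4,5) (5,1) (5,3) (5,5)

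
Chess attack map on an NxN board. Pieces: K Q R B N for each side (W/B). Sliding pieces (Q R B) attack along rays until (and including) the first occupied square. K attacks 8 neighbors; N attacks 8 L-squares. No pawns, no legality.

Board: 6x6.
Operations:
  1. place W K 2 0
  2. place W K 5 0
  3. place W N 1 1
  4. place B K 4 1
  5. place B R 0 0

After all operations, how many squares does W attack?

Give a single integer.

Answer: 11

Derivation:
Op 1: place WK@(2,0)
Op 2: place WK@(5,0)
Op 3: place WN@(1,1)
Op 4: place BK@(4,1)
Op 5: place BR@(0,0)
Per-piece attacks for W:
  WN@(1,1): attacks (2,3) (3,2) (0,3) (3,0)
  WK@(2,0): attacks (2,1) (3,0) (1,0) (3,1) (1,1)
  WK@(5,0): attacks (5,1) (4,0) (4,1)
Union (11 distinct): (0,3) (1,0) (1,1) (2,1) (2,3) (3,0) (3,1) (3,2) (4,0) (4,1) (5,1)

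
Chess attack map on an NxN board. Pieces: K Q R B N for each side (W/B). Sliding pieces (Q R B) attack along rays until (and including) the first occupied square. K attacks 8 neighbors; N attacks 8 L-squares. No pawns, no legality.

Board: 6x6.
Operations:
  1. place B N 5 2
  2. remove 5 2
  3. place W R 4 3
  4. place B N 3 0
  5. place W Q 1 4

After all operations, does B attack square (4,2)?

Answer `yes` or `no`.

Answer: yes

Derivation:
Op 1: place BN@(5,2)
Op 2: remove (5,2)
Op 3: place WR@(4,3)
Op 4: place BN@(3,0)
Op 5: place WQ@(1,4)
Per-piece attacks for B:
  BN@(3,0): attacks (4,2) (5,1) (2,2) (1,1)
B attacks (4,2): yes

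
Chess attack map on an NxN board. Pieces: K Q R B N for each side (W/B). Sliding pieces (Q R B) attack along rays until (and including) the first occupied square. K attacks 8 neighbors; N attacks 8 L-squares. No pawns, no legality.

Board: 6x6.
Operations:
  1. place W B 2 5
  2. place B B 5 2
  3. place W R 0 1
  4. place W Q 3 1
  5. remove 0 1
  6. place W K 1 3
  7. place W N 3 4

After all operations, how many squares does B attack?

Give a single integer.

Op 1: place WB@(2,5)
Op 2: place BB@(5,2)
Op 3: place WR@(0,1)
Op 4: place WQ@(3,1)
Op 5: remove (0,1)
Op 6: place WK@(1,3)
Op 7: place WN@(3,4)
Per-piece attacks for B:
  BB@(5,2): attacks (4,3) (3,4) (4,1) (3,0) [ray(-1,1) blocked at (3,4)]
Union (4 distinct): (3,0) (3,4) (4,1) (4,3)

Answer: 4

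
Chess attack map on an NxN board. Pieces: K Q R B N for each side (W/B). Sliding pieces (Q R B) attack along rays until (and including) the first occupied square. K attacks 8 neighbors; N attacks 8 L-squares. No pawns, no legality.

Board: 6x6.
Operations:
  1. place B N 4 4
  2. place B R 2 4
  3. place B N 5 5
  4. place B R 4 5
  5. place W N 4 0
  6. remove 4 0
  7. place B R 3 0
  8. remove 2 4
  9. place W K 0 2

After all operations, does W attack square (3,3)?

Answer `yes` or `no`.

Op 1: place BN@(4,4)
Op 2: place BR@(2,4)
Op 3: place BN@(5,5)
Op 4: place BR@(4,5)
Op 5: place WN@(4,0)
Op 6: remove (4,0)
Op 7: place BR@(3,0)
Op 8: remove (2,4)
Op 9: place WK@(0,2)
Per-piece attacks for W:
  WK@(0,2): attacks (0,3) (0,1) (1,2) (1,3) (1,1)
W attacks (3,3): no

Answer: no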